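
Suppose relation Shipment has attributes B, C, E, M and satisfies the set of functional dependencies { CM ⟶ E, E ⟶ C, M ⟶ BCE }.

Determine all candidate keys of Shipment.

{M}

{M}⁺: M→BCE adds B, C, E → {B, C, E, M}.
No other minimal superkey exists.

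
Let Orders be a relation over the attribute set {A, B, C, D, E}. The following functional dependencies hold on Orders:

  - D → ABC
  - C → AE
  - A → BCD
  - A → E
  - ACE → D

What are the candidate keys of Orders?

(A), (C), (D)

{A}⁺: A→BCD adds B, C, D; A→E adds E → {A, B, C, D, E}.
{C}⁺: C→AE adds A, E; A→BCD adds B, D → {A, B, C, D, E}.
{D}⁺: D→ABC adds A, B, C; C→AE adds E → {A, B, C, D, E}.
Any other superkey contains one of these as a subset, so there are no further candidate keys.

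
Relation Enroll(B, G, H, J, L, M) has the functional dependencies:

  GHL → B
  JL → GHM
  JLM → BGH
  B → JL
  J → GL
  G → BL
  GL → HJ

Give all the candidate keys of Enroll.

{B}⁺: B→JL adds J, L; J→GL adds G; GL→HJ adds H; JL→GHM adds M → {B, G, H, J, L, M}.
{G}⁺: G→BL adds B, L; GL→HJ adds H, J; JL→GHM adds M → {B, G, H, J, L, M}.
{J}⁺: J→GL adds G, L; G→BL adds B; GL→HJ adds H; JL→GHM adds M → {B, G, H, J, L, M}.
Any other superkey contains one of these as a subset, so there are no further candidate keys.

(B), (G), (J)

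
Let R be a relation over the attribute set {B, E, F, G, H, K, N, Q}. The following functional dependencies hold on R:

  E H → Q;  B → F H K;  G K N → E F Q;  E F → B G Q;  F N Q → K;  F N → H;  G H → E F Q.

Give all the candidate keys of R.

BEN, BGN, EFN, FGN, GHN, GKN

Attribute N never appears on the right-hand side of any dependency, so N must belong to every candidate key.
{N}⁺ = {N}, which is not all of the schema, so we must add further attributes.
{B, E, N}⁺: B→FHK adds F, H, K; EF→BGQ adds G, Q → {B, E, F, G, H, K, N, Q}. Minimal: {E, N}⁺ = {E, N}; {B, N}⁺ = {B, F, H, K, N}; {B, E}⁺ = {B, E, F, G, H, K, Q} — none reach the full schema.
{B, G, N}⁺: B→FHK adds F, H, K; GKN→EFQ adds E, Q → {B, E, F, G, H, K, N, Q}. Minimal: {G, N}⁺ = {G, N}; {B, N}⁺ = {B, F, H, K, N}; {B, G}⁺ = {B, E, F, G, H, K, Q} — none reach the full schema.
{E, F, N}⁺: EF→BGQ adds B, G, Q; FNQ→K adds K; FN→H adds H → {B, E, F, G, H, K, N, Q}. Minimal: {F, N}⁺ = {F, H, N}; {E, N}⁺ = {E, N}; {E, F}⁺ = {B, E, F, G, H, K, Q} — none reach the full schema.
{F, G, N}⁺: FN→H adds H; GH→EFQ adds E, Q; EF→BGQ adds B; FNQ→K adds K → {B, E, F, G, H, K, N, Q}. Minimal: {G, N}⁺ = {G, N}; {F, N}⁺ = {F, H, N}; {F, G}⁺ = {F, G} — none reach the full schema.
{G, H, N}⁺: GH→EFQ adds E, F, Q; EF→BGQ adds B; FNQ→K adds K → {B, E, F, G, H, K, N, Q}. Minimal: {H, N}⁺ = {H, N}; {G, N}⁺ = {G, N}; {G, H}⁺ = {B, E, F, G, H, K, Q} — none reach the full schema.
{G, K, N}⁺: GKN→EFQ adds E, F, Q; EF→BGQ adds B; FN→H adds H → {B, E, F, G, H, K, N, Q}. Minimal: {K, N}⁺ = {K, N}; {G, N}⁺ = {G, N}; {G, K}⁺ = {G, K} — none reach the full schema.
Any other superkey contains one of these as a subset, so there are no further candidate keys.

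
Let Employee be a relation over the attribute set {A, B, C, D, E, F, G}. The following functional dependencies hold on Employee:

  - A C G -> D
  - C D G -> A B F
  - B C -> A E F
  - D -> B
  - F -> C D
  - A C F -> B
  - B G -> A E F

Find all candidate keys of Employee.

{B, G}, {D, G}, {F, G}, {A, C, G}

Attribute G never appears on the right-hand side of any dependency, so G must belong to every candidate key.
{G}⁺ = {G}, which is not all of the schema, so we must add further attributes.
{B, G}⁺: BG→AEF adds A, E, F; F→CD adds C, D → {A, B, C, D, E, F, G}. Minimal: {G}⁺ = {G}; {B}⁺ = {B} — none reach the full schema.
{D, G}⁺: D→B adds B; BG→AEF adds A, E, F; F→CD adds C → {A, B, C, D, E, F, G}. Minimal: {G}⁺ = {G}; {D}⁺ = {B, D} — none reach the full schema.
{F, G}⁺: F→CD adds C, D; CDG→ABF adds A, B; BC→AEF adds E → {A, B, C, D, E, F, G}. Minimal: {G}⁺ = {G}; {F}⁺ = {A, B, C, D, E, F} — none reach the full schema.
{A, C, G}⁺: ACG→D adds D; CDG→ABF adds B, F; BC→AEF adds E → {A, B, C, D, E, F, G}. Minimal: {C, G}⁺ = {C, G}; {A, G}⁺ = {A, G}; {A, C}⁺ = {A, C} — none reach the full schema.
Any other superkey contains one of these as a subset, so there are no further candidate keys.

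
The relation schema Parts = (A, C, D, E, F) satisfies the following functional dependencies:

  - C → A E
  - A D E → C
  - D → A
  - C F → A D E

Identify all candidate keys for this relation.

{C, F}, {D, E, F}

Attribute F never appears on the right-hand side of any dependency, so F must belong to every candidate key.
{F}⁺ = {F}, which is not all of the schema, so we must add further attributes.
{C, F}⁺: C→AE adds A, E; CF→ADE adds D → {A, C, D, E, F}. Minimal: {F}⁺ = {F}; {C}⁺ = {A, C, E} — none reach the full schema.
{D, E, F}⁺: D→A adds A; ADE→C adds C → {A, C, D, E, F}. Minimal: {E, F}⁺ = {E, F}; {D, F}⁺ = {A, D, F}; {D, E}⁺ = {A, C, D, E} — none reach the full schema.
Any other superkey contains one of these as a subset, so there are no further candidate keys.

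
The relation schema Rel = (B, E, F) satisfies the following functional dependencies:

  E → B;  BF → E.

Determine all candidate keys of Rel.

BF; EF

Attribute F never appears on the right-hand side of any dependency, so F must belong to every candidate key.
{F}⁺ = {F}, which is not all of the schema, so we must add further attributes.
{B, F}⁺: BF→E adds E → {B, E, F}. Minimal: {F}⁺ = {F}; {B}⁺ = {B} — none reach the full schema.
{E, F}⁺: E→B adds B → {B, E, F}. Minimal: {F}⁺ = {F}; {E}⁺ = {B, E} — none reach the full schema.
Any other superkey contains one of these as a subset, so there are no further candidate keys.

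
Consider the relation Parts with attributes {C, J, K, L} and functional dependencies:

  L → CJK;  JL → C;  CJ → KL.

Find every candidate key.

L; CJ

{L}⁺: L→CJK adds C, J, K → {C, J, K, L}.
{C, J}⁺: CJ→KL adds K, L → {C, J, K, L}. Minimal: {J}⁺ = {J}; {C}⁺ = {C} — none reach the full schema.
Any other superkey contains one of these as a subset, so there are no further candidate keys.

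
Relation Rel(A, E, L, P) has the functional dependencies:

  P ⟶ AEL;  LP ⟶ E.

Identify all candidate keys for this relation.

{P}⁺: P→AEL adds A, E, L → {A, E, L, P}.
No other minimal superkey exists.

{P}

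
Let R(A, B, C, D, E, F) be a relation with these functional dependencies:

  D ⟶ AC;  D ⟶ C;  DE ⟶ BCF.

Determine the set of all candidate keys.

Attributes D, E never appear on any right-hand side, so every candidate key must contain {D, E}.
{D, E}⁺ = {A, B, C, D, E, F}, which is all of the schema, so {D, E} is the only candidate key.

DE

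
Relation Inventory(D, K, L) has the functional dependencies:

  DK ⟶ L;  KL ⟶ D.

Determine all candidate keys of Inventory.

{D, K}⁺: DK→L adds L → {D, K, L}. Minimal: {K}⁺ = {K}; {D}⁺ = {D} — none reach the full schema.
{K, L}⁺: KL→D adds D → {D, K, L}. Minimal: {L}⁺ = {L}; {K}⁺ = {K} — none reach the full schema.

DK, KL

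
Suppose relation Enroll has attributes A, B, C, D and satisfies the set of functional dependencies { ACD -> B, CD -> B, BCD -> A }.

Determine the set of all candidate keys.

{C, D}

Attributes C, D never appear on any right-hand side, so every candidate key must contain {C, D}.
{C, D}⁺ = {A, B, C, D}, which is all of the schema, so {C, D} is the only candidate key.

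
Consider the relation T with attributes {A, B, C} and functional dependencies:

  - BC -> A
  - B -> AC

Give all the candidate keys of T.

Attribute B never appears on the right-hand side of any dependency, so B must belong to every candidate key.
{B}⁺ = {A, B, C}, which is all of the schema, so {B} is the only candidate key.

{B}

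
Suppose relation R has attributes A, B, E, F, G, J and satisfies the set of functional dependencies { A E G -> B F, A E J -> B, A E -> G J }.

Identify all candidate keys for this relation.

Attributes A, E never appear on any right-hand side, so every candidate key must contain {A, E}.
{A, E}⁺ = {A, B, E, F, G, J}, which is all of the schema, so {A, E} is the only candidate key.

AE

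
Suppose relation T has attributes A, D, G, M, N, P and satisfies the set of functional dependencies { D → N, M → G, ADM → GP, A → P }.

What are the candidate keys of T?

(A, D, M)

Attributes A, D, M never appear on any right-hand side, so every candidate key must contain {A, D, M}.
{A, D, M}⁺ = {A, D, G, M, N, P}, which is all of the schema, so {A, D, M} is the only candidate key.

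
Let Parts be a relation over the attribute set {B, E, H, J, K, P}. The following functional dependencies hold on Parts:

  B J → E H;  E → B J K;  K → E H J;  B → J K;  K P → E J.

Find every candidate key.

{B, P}⁺: B→JK adds J, K; KP→EJ adds E; BJ→EH adds H → {B, E, H, J, K, P}. Minimal: {P}⁺ = {P}; {B}⁺ = {B, E, H, J, K} — none reach the full schema.
{E, P}⁺: E→BJK adds B, J, K; K→EHJ adds H → {B, E, H, J, K, P}. Minimal: {P}⁺ = {P}; {E}⁺ = {B, E, H, J, K} — none reach the full schema.
{K, P}⁺: K→EHJ adds E, H, J; E→BJK adds B → {B, E, H, J, K, P}. Minimal: {P}⁺ = {P}; {K}⁺ = {B, E, H, J, K} — none reach the full schema.

{B, P}; {E, P}; {K, P}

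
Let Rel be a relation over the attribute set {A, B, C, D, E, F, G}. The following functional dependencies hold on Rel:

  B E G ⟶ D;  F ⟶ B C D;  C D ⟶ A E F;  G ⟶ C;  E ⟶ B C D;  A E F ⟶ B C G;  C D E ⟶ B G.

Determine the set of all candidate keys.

(E), (F), (C, D), (D, G)

{E}⁺: E→BCD adds B, C, D; CDE→BG adds G; CD→AEF adds A, F → {A, B, C, D, E, F, G}.
{F}⁺: F→BCD adds B, C, D; CD→AEF adds A, E; AEF→BCG adds G → {A, B, C, D, E, F, G}.
{C, D}⁺: CD→AEF adds A, E, F; E→BCD adds B; AEF→BCG adds G → {A, B, C, D, E, F, G}.
{D, G}⁺: G→C adds C; CD→AEF adds A, E, F; E→BCD adds B → {A, B, C, D, E, F, G}.
Any other superkey contains one of these as a subset, so there are no further candidate keys.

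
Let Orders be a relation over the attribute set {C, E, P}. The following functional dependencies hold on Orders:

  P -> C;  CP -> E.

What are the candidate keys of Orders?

Attribute P never appears on the right-hand side of any dependency, so P must belong to every candidate key.
{P}⁺ = {C, E, P}, which is all of the schema, so {P} is the only candidate key.

{P}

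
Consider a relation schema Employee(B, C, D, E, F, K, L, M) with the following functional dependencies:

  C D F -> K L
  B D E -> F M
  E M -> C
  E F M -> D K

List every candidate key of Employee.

Attributes B, E never appear on any right-hand side, so every candidate key must contain {B, E}.
{B, E}⁺ = {B, E}, which is not all of the schema, so we must add further attributes.
{B, D, E}⁺: BDE→FM adds F, M; EM→C adds C; EFM→DK adds K; CDF→KL adds L → {B, C, D, E, F, K, L, M}. Minimal: {D, E}⁺ = {D, E}; {B, E}⁺ = {B, E}; {B, D}⁺ = {B, D} — none reach the full schema.
{B, E, F, M}⁺: EM→C adds C; EFM→DK adds D, K; CDF→KL adds L → {B, C, D, E, F, K, L, M}. Minimal: {E, F, M}⁺ = {C, D, E, F, K, L, M}; {B, F, M}⁺ = {B, F, M}; {B, E, M}⁺ = {B, C, E, M}; … — none reach the full schema.
Any other superkey contains one of these as a subset, so there are no further candidate keys.

{B, D, E}; {B, E, F, M}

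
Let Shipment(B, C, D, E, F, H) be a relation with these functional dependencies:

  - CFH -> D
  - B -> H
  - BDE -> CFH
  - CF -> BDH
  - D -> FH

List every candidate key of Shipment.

Attribute E never appears on the right-hand side of any dependency, so E must belong to every candidate key.
{E}⁺ = {E}, which is not all of the schema, so we must add further attributes.
{B, D, E}⁺: B→H adds H; BDE→CFH adds C, F → {B, C, D, E, F, H}. Minimal: {D, E}⁺ = {D, E, F, H}; {B, E}⁺ = {B, E, H}; {B, D}⁺ = {B, D, F, H} — none reach the full schema.
{C, D, E}⁺: D→FH adds F, H; CF→BDH adds B → {B, C, D, E, F, H}. Minimal: {D, E}⁺ = {D, E, F, H}; {C, E}⁺ = {C, E}; {C, D}⁺ = {B, C, D, F, H} — none reach the full schema.
{C, E, F}⁺: CF→BDH adds B, D, H → {B, C, D, E, F, H}. Minimal: {E, F}⁺ = {E, F}; {C, F}⁺ = {B, C, D, F, H}; {C, E}⁺ = {C, E} — none reach the full schema.
Any other superkey contains one of these as a subset, so there are no further candidate keys.

(B, D, E), (C, D, E), (C, E, F)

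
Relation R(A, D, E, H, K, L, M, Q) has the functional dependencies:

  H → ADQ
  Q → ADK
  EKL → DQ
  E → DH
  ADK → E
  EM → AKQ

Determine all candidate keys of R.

{E, L, M}, {H, L, M}, {L, M, Q}, {A, D, K, L, M}

Attributes L, M never appear on any right-hand side, so every candidate key must contain {L, M}.
{L, M}⁺ = {L, M}, which is not all of the schema, so we must add further attributes.
{E, L, M}⁺: E→DH adds D, H; EM→AKQ adds A, K, Q → {A, D, E, H, K, L, M, Q}.
{H, L, M}⁺: H→ADQ adds A, D, Q; Q→ADK adds K; ADK→E adds E → {A, D, E, H, K, L, M, Q}.
{L, M, Q}⁺: Q→ADK adds A, D, K; ADK→E adds E; E→DH adds H → {A, D, E, H, K, L, M, Q}.
{A, D, K, L, M}⁺: ADK→E adds E; EM→AKQ adds Q; E→DH adds H → {A, D, E, H, K, L, M, Q}.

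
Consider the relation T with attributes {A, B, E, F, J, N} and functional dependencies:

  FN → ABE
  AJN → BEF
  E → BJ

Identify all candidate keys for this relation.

FN, AEN, AJN

Attribute N never appears on the right-hand side of any dependency, so N must belong to every candidate key.
{N}⁺ = {N}, which is not all of the schema, so we must add further attributes.
{F, N}⁺: FN→ABE adds A, B, E; E→BJ adds J → {A, B, E, F, J, N}. Minimal: {N}⁺ = {N}; {F}⁺ = {F} — none reach the full schema.
{A, E, N}⁺: E→BJ adds B, J; AJN→BEF adds F → {A, B, E, F, J, N}. Minimal: {E, N}⁺ = {B, E, J, N}; {A, N}⁺ = {A, N}; {A, E}⁺ = {A, B, E, J} — none reach the full schema.
{A, J, N}⁺: AJN→BEF adds B, E, F → {A, B, E, F, J, N}. Minimal: {J, N}⁺ = {J, N}; {A, N}⁺ = {A, N}; {A, J}⁺ = {A, J} — none reach the full schema.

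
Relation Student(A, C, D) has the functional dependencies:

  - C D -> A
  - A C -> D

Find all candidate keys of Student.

{A, C}, {C, D}

{A, C}⁺: AC→D adds D → {A, C, D}.
{C, D}⁺: CD→A adds A → {A, C, D}.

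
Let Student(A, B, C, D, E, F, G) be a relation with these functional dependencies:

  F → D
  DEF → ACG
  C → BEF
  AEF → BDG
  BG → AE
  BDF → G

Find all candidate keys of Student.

{C}⁺: C→BEF adds B, E, F; F→D adds D; DEF→ACG adds A, G → {A, B, C, D, E, F, G}.
{B, F}⁺: F→D adds D; BDF→G adds G; BG→AE adds A, E; DEF→ACG adds C → {A, B, C, D, E, F, G}. Minimal: {F}⁺ = {D, F}; {B}⁺ = {B} — none reach the full schema.
{E, F}⁺: F→D adds D; DEF→ACG adds A, C, G; C→BEF adds B → {A, B, C, D, E, F, G}. Minimal: {F}⁺ = {D, F}; {E}⁺ = {E} — none reach the full schema.
Any other superkey contains one of these as a subset, so there are no further candidate keys.

(C), (B, F), (E, F)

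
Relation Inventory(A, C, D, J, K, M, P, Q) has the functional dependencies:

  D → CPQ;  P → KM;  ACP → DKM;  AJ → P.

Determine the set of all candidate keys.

{A, C, J}, {A, D, J}

Attributes A, J never appear on any right-hand side, so every candidate key must contain {A, J}.
{A, J}⁺ = {A, J, K, M, P}, which is not all of the schema, so we must add further attributes.
{A, C, J}⁺: AJ→P adds P; P→KM adds K, M; ACP→DKM adds D; D→CPQ adds Q → {A, C, D, J, K, M, P, Q}. Minimal: {C, J}⁺ = {C, J}; {A, J}⁺ = {A, J, K, M, P}; {A, C}⁺ = {A, C} — none reach the full schema.
{A, D, J}⁺: D→CPQ adds C, P, Q; P→KM adds K, M → {A, C, D, J, K, M, P, Q}. Minimal: {D, J}⁺ = {C, D, J, K, M, P, Q}; {A, J}⁺ = {A, J, K, M, P}; {A, D}⁺ = {A, C, D, K, M, P, Q} — none reach the full schema.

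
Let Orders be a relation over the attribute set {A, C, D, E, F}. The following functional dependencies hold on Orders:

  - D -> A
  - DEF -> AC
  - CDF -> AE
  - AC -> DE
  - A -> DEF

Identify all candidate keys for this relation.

{A}⁺: A→DEF adds D, E, F; DEF→AC adds C → {A, C, D, E, F}.
{D}⁺: D→A adds A; A→DEF adds E, F; DEF→AC adds C → {A, C, D, E, F}.

(A); (D)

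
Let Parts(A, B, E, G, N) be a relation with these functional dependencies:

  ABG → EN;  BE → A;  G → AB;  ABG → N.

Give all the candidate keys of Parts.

Attribute G never appears on the right-hand side of any dependency, so G must belong to every candidate key.
{G}⁺ = {A, B, E, G, N}, which is all of the schema, so {G} is the only candidate key.

{G}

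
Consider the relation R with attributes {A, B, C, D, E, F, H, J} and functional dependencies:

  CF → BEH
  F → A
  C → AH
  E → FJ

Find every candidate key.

(C, D, E), (C, D, F)

Attributes C, D never appear on any right-hand side, so every candidate key must contain {C, D}.
{C, D}⁺ = {A, C, D, H}, which is not all of the schema, so we must add further attributes.
{C, D, E}⁺: C→AH adds A, H; E→FJ adds F, J; CF→BEH adds B → {A, B, C, D, E, F, H, J}. Minimal: {D, E}⁺ = {A, D, E, F, J}; {C, E}⁺ = {A, B, C, E, F, H, J}; {C, D}⁺ = {A, C, D, H} — none reach the full schema.
{C, D, F}⁺: CF→BEH adds B, E, H; F→A adds A; E→FJ adds J → {A, B, C, D, E, F, H, J}. Minimal: {D, F}⁺ = {A, D, F}; {C, F}⁺ = {A, B, C, E, F, H, J}; {C, D}⁺ = {A, C, D, H} — none reach the full schema.
Any other superkey contains one of these as a subset, so there are no further candidate keys.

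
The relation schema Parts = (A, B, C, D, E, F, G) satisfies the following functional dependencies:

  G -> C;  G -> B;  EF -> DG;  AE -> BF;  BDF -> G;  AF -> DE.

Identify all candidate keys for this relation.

{A, E}, {A, F}

{A, E}⁺: AE→BF adds B, F; AF→DE adds D; EF→DG adds G; G→C adds C → {A, B, C, D, E, F, G}. Minimal: {E}⁺ = {E}; {A}⁺ = {A} — none reach the full schema.
{A, F}⁺: AF→DE adds D, E; EF→DG adds G; AE→BF adds B; G→C adds C → {A, B, C, D, E, F, G}. Minimal: {F}⁺ = {F}; {A}⁺ = {A} — none reach the full schema.
Any other superkey contains one of these as a subset, so there are no further candidate keys.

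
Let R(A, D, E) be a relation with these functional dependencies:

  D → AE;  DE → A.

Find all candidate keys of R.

Attribute D never appears on the right-hand side of any dependency, so D must belong to every candidate key.
{D}⁺ = {A, D, E}, which is all of the schema, so {D} is the only candidate key.

(D)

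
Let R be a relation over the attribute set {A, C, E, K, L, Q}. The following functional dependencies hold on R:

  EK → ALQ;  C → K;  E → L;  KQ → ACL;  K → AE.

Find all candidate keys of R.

{C}⁺: C→K adds K; K→AE adds A, E; EK→ALQ adds L, Q → {A, C, E, K, L, Q}.
{K}⁺: K→AE adds A, E; EK→ALQ adds L, Q; KQ→ACL adds C → {A, C, E, K, L, Q}.

{C}, {K}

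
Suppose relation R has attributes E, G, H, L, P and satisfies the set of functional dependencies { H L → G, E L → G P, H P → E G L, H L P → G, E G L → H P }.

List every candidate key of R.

{E, L}; {H, P}

{E, L}⁺: EL→GP adds G, P; EGL→HP adds H → {E, G, H, L, P}. Minimal: {L}⁺ = {L}; {E}⁺ = {E} — none reach the full schema.
{H, P}⁺: HP→EGL adds E, G, L → {E, G, H, L, P}. Minimal: {P}⁺ = {P}; {H}⁺ = {H} — none reach the full schema.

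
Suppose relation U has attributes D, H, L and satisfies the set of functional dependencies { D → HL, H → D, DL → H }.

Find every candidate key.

{D}, {H}

{D}⁺: D→HL adds H, L → {D, H, L}.
{H}⁺: H→D adds D; D→HL adds L → {D, H, L}.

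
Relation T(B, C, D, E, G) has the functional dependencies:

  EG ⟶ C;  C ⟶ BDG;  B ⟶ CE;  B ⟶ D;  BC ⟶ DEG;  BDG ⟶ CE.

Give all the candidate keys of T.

{B}, {C}, {E, G}

{B}⁺: B→CE adds C, E; B→D adds D; BC→DEG adds G → {B, C, D, E, G}.
{C}⁺: C→BDG adds B, D, G; B→CE adds E → {B, C, D, E, G}.
{E, G}⁺: EG→C adds C; C→BDG adds B, D → {B, C, D, E, G}. Minimal: {G}⁺ = {G}; {E}⁺ = {E} — none reach the full schema.
Any other superkey contains one of these as a subset, so there are no further candidate keys.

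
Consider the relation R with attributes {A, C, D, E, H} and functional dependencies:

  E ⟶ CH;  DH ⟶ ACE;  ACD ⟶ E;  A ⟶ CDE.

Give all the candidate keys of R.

{A}⁺: A→CDE adds C, D, E; E→CH adds H → {A, C, D, E, H}.
{D, E}⁺: E→CH adds C, H; DH→ACE adds A → {A, C, D, E, H}. Minimal: {E}⁺ = {C, E, H}; {D}⁺ = {D} — none reach the full schema.
{D, H}⁺: DH→ACE adds A, C, E → {A, C, D, E, H}. Minimal: {H}⁺ = {H}; {D}⁺ = {D} — none reach the full schema.

{A}; {D, E}; {D, H}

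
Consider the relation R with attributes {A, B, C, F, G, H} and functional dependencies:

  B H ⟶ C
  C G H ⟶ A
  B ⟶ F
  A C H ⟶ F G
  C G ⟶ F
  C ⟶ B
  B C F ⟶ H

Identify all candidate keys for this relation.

{A, C}; {C, G}; {A, B, H}; {B, G, H}

{A, C}⁺: C→B adds B; B→F adds F; BCF→H adds H; ACH→FG adds G → {A, B, C, F, G, H}. Minimal: {C}⁺ = {B, C, F, H}; {A}⁺ = {A} — none reach the full schema.
{C, G}⁺: CG→F adds F; C→B adds B; BCF→H adds H; CGH→A adds A → {A, B, C, F, G, H}. Minimal: {G}⁺ = {G}; {C}⁺ = {B, C, F, H} — none reach the full schema.
{A, B, H}⁺: BH→C adds C; B→F adds F; ACH→FG adds G → {A, B, C, F, G, H}. Minimal: {B, H}⁺ = {B, C, F, H}; {A, H}⁺ = {A, H}; {A, B}⁺ = {A, B, F} — none reach the full schema.
{B, G, H}⁺: BH→C adds C; CGH→A adds A; B→F adds F → {A, B, C, F, G, H}. Minimal: {G, H}⁺ = {G, H}; {B, H}⁺ = {B, C, F, H}; {B, G}⁺ = {B, F, G} — none reach the full schema.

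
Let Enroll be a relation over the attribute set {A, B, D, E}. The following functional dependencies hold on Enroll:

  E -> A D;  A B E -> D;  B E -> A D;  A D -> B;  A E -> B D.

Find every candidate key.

E

Attribute E never appears on the right-hand side of any dependency, so E must belong to every candidate key.
{E}⁺ = {A, B, D, E}, which is all of the schema, so {E} is the only candidate key.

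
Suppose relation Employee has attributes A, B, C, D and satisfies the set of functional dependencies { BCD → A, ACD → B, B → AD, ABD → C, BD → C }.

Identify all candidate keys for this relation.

{B}⁺: B→AD adds A, D; ABD→C adds C → {A, B, C, D}.
{A, C, D}⁺: ACD→B adds B → {A, B, C, D}.

{B}, {A, C, D}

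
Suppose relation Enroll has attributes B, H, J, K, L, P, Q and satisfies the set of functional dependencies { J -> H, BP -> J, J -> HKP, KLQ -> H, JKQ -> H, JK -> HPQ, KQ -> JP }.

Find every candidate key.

{B, J, L}, {B, L, P}, {B, K, L, Q}

Attributes B, L never appear on any right-hand side, so every candidate key must contain {B, L}.
{B, L}⁺ = {B, L}, which is not all of the schema, so we must add further attributes.
{B, J, L}⁺: J→H adds H; J→HKP adds K, P; JK→HPQ adds Q → {B, H, J, K, L, P, Q}. Minimal: {J, L}⁺ = {H, J, K, L, P, Q}; {B, L}⁺ = {B, L}; {B, J}⁺ = {B, H, J, K, P, Q} — none reach the full schema.
{B, L, P}⁺: BP→J adds J; J→HKP adds H, K; JK→HPQ adds Q → {B, H, J, K, L, P, Q}. Minimal: {L, P}⁺ = {L, P}; {B, P}⁺ = {B, H, J, K, P, Q}; {B, L}⁺ = {B, L} — none reach the full schema.
{B, K, L, Q}⁺: KLQ→H adds H; KQ→JP adds J, P → {B, H, J, K, L, P, Q}. Minimal: {K, L, Q}⁺ = {H, J, K, L, P, Q}; {B, L, Q}⁺ = {B, L, Q}; {B, K, Q}⁺ = {B, H, J, K, P, Q}; … — none reach the full schema.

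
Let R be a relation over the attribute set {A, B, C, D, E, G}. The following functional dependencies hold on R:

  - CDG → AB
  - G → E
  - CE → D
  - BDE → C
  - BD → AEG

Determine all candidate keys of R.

{B, D}, {C, G}, {B, C, E}

{B, D}⁺: BD→AEG adds A, E, G; BDE→C adds C → {A, B, C, D, E, G}. Minimal: {D}⁺ = {D}; {B}⁺ = {B} — none reach the full schema.
{C, G}⁺: G→E adds E; CE→D adds D; CDG→AB adds A, B → {A, B, C, D, E, G}. Minimal: {G}⁺ = {E, G}; {C}⁺ = {C} — none reach the full schema.
{B, C, E}⁺: CE→D adds D; BD→AEG adds A, G → {A, B, C, D, E, G}. Minimal: {C, E}⁺ = {C, D, E}; {B, E}⁺ = {B, E}; {B, C}⁺ = {B, C} — none reach the full schema.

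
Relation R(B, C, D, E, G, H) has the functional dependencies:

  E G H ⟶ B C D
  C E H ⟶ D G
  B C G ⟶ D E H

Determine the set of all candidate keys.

{B, C, G}, {C, E, H}, {E, G, H}

{B, C, G}⁺: BCG→DEH adds D, E, H → {B, C, D, E, G, H}.
{C, E, H}⁺: CEH→DG adds D, G; EGH→BCD adds B → {B, C, D, E, G, H}.
{E, G, H}⁺: EGH→BCD adds B, C, D → {B, C, D, E, G, H}.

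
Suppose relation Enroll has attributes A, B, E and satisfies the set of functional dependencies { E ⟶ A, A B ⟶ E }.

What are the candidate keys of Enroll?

AB, BE

{A, B}⁺: AB→E adds E → {A, B, E}. Minimal: {B}⁺ = {B}; {A}⁺ = {A} — none reach the full schema.
{B, E}⁺: E→A adds A → {A, B, E}. Minimal: {E}⁺ = {A, E}; {B}⁺ = {B} — none reach the full schema.
Any other superkey contains one of these as a subset, so there are no further candidate keys.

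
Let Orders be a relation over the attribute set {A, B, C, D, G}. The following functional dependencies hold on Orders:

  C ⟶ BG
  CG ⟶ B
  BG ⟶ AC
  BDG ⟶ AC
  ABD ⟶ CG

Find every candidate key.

{C, D}⁺: C→BG adds B, G; BG→AC adds A → {A, B, C, D, G}. Minimal: {D}⁺ = {D}; {C}⁺ = {A, B, C, G} — none reach the full schema.
{A, B, D}⁺: ABD→CG adds C, G → {A, B, C, D, G}. Minimal: {B, D}⁺ = {B, D}; {A, D}⁺ = {A, D}; {A, B}⁺ = {A, B} — none reach the full schema.
{B, D, G}⁺: BG→AC adds A, C → {A, B, C, D, G}. Minimal: {D, G}⁺ = {D, G}; {B, G}⁺ = {A, B, C, G}; {B, D}⁺ = {B, D} — none reach the full schema.

{C, D}, {A, B, D}, {B, D, G}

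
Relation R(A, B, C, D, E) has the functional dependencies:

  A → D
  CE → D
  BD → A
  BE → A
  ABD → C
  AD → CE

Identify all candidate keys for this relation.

(A, B), (B, D), (B, E)

Attribute B never appears on the right-hand side of any dependency, so B must belong to every candidate key.
{B}⁺ = {B}, which is not all of the schema, so we must add further attributes.
{A, B}⁺: A→D adds D; ABD→C adds C; AD→CE adds E → {A, B, C, D, E}.
{B, D}⁺: BD→A adds A; ABD→C adds C; AD→CE adds E → {A, B, C, D, E}.
{B, E}⁺: BE→A adds A; A→D adds D; ABD→C adds C → {A, B, C, D, E}.
Any other superkey contains one of these as a subset, so there are no further candidate keys.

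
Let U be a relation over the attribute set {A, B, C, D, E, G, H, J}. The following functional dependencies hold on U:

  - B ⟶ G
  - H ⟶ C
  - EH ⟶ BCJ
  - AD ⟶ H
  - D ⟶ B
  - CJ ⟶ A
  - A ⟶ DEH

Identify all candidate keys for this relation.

(A), (C, J), (E, H), (H, J)

{A}⁺: A→DEH adds D, E, H; H→C adds C; EH→BCJ adds B, J; B→G adds G → {A, B, C, D, E, G, H, J}.
{C, J}⁺: CJ→A adds A; A→DEH adds D, E, H; EH→BCJ adds B; B→G adds G → {A, B, C, D, E, G, H, J}. Minimal: {J}⁺ = {J}; {C}⁺ = {C} — none reach the full schema.
{E, H}⁺: H→C adds C; EH→BCJ adds B, J; CJ→A adds A; A→DEH adds D; B→G adds G → {A, B, C, D, E, G, H, J}. Minimal: {H}⁺ = {C, H}; {E}⁺ = {E} — none reach the full schema.
{H, J}⁺: H→C adds C; CJ→A adds A; A→DEH adds D, E; EH→BCJ adds B; B→G adds G → {A, B, C, D, E, G, H, J}. Minimal: {J}⁺ = {J}; {H}⁺ = {C, H} — none reach the full schema.
Any other superkey contains one of these as a subset, so there are no further candidate keys.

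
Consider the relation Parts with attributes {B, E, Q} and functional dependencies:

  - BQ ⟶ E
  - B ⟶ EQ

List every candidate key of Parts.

Attribute B never appears on the right-hand side of any dependency, so B must belong to every candidate key.
{B}⁺ = {B, E, Q}, which is all of the schema, so {B} is the only candidate key.

B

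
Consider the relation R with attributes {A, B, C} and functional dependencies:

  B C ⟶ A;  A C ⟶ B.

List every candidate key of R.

{A, C}, {B, C}

Attribute C never appears on the right-hand side of any dependency, so C must belong to every candidate key.
{C}⁺ = {C}, which is not all of the schema, so we must add further attributes.
{A, C}⁺: AC→B adds B → {A, B, C}.
{B, C}⁺: BC→A adds A → {A, B, C}.
Any other superkey contains one of these as a subset, so there are no further candidate keys.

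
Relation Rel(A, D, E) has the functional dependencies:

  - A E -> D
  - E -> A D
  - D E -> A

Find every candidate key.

Attribute E never appears on the right-hand side of any dependency, so E must belong to every candidate key.
{E}⁺ = {A, D, E}, which is all of the schema, so {E} is the only candidate key.

(E)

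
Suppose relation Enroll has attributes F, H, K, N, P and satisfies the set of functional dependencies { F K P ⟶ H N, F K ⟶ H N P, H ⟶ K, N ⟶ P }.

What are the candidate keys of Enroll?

{F, H}⁺: H→K adds K; FK→HNP adds N, P → {F, H, K, N, P}. Minimal: {H}⁺ = {H, K}; {F}⁺ = {F} — none reach the full schema.
{F, K}⁺: FK→HNP adds H, N, P → {F, H, K, N, P}. Minimal: {K}⁺ = {K}; {F}⁺ = {F} — none reach the full schema.
Any other superkey contains one of these as a subset, so there are no further candidate keys.

(F, H), (F, K)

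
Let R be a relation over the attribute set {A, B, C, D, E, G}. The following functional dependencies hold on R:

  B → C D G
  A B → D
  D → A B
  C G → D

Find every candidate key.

Attribute E never appears on the right-hand side of any dependency, so E must belong to every candidate key.
{E}⁺ = {E}, which is not all of the schema, so we must add further attributes.
{B, E}⁺: B→CDG adds C, D, G; D→AB adds A → {A, B, C, D, E, G}. Minimal: {E}⁺ = {E}; {B}⁺ = {A, B, C, D, G} — none reach the full schema.
{D, E}⁺: D→AB adds A, B; B→CDG adds C, G → {A, B, C, D, E, G}. Minimal: {E}⁺ = {E}; {D}⁺ = {A, B, C, D, G} — none reach the full schema.
{C, E, G}⁺: CG→D adds D; D→AB adds A, B → {A, B, C, D, E, G}. Minimal: {E, G}⁺ = {E, G}; {C, G}⁺ = {A, B, C, D, G}; {C, E}⁺ = {C, E} — none reach the full schema.
Any other superkey contains one of these as a subset, so there are no further candidate keys.

BE, DE, CEG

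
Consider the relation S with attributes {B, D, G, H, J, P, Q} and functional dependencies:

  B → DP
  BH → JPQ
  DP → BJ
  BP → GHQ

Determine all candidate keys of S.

(B), (D, P)

{B}⁺: B→DP adds D, P; DP→BJ adds J; BP→GHQ adds G, H, Q → {B, D, G, H, J, P, Q}.
{D, P}⁺: DP→BJ adds B, J; BP→GHQ adds G, H, Q → {B, D, G, H, J, P, Q}. Minimal: {P}⁺ = {P}; {D}⁺ = {D} — none reach the full schema.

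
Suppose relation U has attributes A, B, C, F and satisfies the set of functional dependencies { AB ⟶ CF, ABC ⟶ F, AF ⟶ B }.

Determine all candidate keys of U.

{A, B}, {A, F}

{A, B}⁺: AB→CF adds C, F → {A, B, C, F}. Minimal: {B}⁺ = {B}; {A}⁺ = {A} — none reach the full schema.
{A, F}⁺: AF→B adds B; AB→CF adds C → {A, B, C, F}. Minimal: {F}⁺ = {F}; {A}⁺ = {A} — none reach the full schema.
Any other superkey contains one of these as a subset, so there are no further candidate keys.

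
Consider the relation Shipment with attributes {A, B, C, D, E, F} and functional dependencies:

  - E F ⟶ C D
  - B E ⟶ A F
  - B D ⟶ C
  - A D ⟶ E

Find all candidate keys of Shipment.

{B, E}⁺: BE→AF adds A, F; EF→CD adds C, D → {A, B, C, D, E, F}. Minimal: {E}⁺ = {E}; {B}⁺ = {B} — none reach the full schema.
{A, B, D}⁺: BD→C adds C; AD→E adds E; BE→AF adds F → {A, B, C, D, E, F}. Minimal: {B, D}⁺ = {B, C, D}; {A, D}⁺ = {A, D, E}; {A, B}⁺ = {A, B} — none reach the full schema.
Any other superkey contains one of these as a subset, so there are no further candidate keys.

{B, E}, {A, B, D}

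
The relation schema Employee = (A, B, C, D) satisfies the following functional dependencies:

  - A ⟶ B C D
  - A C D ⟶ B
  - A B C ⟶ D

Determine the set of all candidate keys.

Attribute A never appears on the right-hand side of any dependency, so A must belong to every candidate key.
{A}⁺ = {A, B, C, D}, which is all of the schema, so {A} is the only candidate key.

(A)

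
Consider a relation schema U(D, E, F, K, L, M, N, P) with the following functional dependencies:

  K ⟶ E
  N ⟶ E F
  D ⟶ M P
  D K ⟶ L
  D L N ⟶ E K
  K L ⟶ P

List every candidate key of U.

{D, K, N}; {D, L, N}

Attributes D, N never appear on any right-hand side, so every candidate key must contain {D, N}.
{D, N}⁺ = {D, E, F, M, N, P}, which is not all of the schema, so we must add further attributes.
{D, K, N}⁺: K→E adds E; N→EF adds F; D→MP adds M, P; DK→L adds L → {D, E, F, K, L, M, N, P}.
{D, L, N}⁺: N→EF adds E, F; D→MP adds M, P; DLN→EK adds K → {D, E, F, K, L, M, N, P}.
Any other superkey contains one of these as a subset, so there are no further candidate keys.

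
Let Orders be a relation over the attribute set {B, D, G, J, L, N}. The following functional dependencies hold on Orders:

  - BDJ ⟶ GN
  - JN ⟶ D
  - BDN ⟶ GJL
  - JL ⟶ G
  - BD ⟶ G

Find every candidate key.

Attribute B never appears on the right-hand side of any dependency, so B must belong to every candidate key.
{B}⁺ = {B}, which is not all of the schema, so we must add further attributes.
{B, D, J}⁺: BDJ→GN adds G, N; BDN→GJL adds L → {B, D, G, J, L, N}.
{B, D, N}⁺: BDN→GJL adds G, J, L → {B, D, G, J, L, N}.
{B, J, N}⁺: JN→D adds D; BDN→GJL adds G, L → {B, D, G, J, L, N}.

BDJ, BDN, BJN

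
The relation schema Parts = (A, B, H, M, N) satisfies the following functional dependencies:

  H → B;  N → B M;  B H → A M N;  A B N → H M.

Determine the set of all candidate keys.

{H}⁺: H→B adds B; BH→AMN adds A, M, N → {A, B, H, M, N}.
{A, N}⁺: N→BM adds B, M; ABN→HM adds H → {A, B, H, M, N}. Minimal: {N}⁺ = {B, M, N}; {A}⁺ = {A} — none reach the full schema.

{H}; {A, N}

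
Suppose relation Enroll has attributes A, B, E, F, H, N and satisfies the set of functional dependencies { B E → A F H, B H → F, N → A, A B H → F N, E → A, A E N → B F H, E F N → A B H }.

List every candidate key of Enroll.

BE; EN

Attribute E never appears on the right-hand side of any dependency, so E must belong to every candidate key.
{E}⁺ = {A, E}, which is not all of the schema, so we must add further attributes.
{B, E}⁺: BE→AFH adds A, F, H; ABH→FN adds N → {A, B, E, F, H, N}. Minimal: {E}⁺ = {A, E}; {B}⁺ = {B} — none reach the full schema.
{E, N}⁺: N→A adds A; AEN→BFH adds B, F, H → {A, B, E, F, H, N}. Minimal: {N}⁺ = {A, N}; {E}⁺ = {A, E} — none reach the full schema.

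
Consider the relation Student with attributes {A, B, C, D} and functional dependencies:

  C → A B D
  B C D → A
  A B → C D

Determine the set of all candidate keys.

(C), (A, B)

{C}⁺: C→ABD adds A, B, D → {A, B, C, D}.
{A, B}⁺: AB→CD adds C, D → {A, B, C, D}. Minimal: {B}⁺ = {B}; {A}⁺ = {A} — none reach the full schema.
Any other superkey contains one of these as a subset, so there are no further candidate keys.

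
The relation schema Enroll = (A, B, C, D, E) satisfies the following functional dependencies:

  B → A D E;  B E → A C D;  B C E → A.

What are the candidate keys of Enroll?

Attribute B never appears on the right-hand side of any dependency, so B must belong to every candidate key.
{B}⁺ = {A, B, C, D, E}, which is all of the schema, so {B} is the only candidate key.

{B}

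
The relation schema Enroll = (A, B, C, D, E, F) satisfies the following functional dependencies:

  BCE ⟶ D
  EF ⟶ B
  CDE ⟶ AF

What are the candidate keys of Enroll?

{B, C, E}, {C, D, E}, {C, E, F}

Attributes C, E never appear on any right-hand side, so every candidate key must contain {C, E}.
{C, E}⁺ = {C, E}, which is not all of the schema, so we must add further attributes.
{B, C, E}⁺: BCE→D adds D; CDE→AF adds A, F → {A, B, C, D, E, F}.
{C, D, E}⁺: CDE→AF adds A, F; EF→B adds B → {A, B, C, D, E, F}.
{C, E, F}⁺: EF→B adds B; BCE→D adds D; CDE→AF adds A → {A, B, C, D, E, F}.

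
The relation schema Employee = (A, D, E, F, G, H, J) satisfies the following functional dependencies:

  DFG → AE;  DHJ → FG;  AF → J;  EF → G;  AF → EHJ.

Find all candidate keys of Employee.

Attribute D never appears on the right-hand side of any dependency, so D must belong to every candidate key.
{D}⁺ = {D}, which is not all of the schema, so we must add further attributes.
{A, D, F}⁺: AF→J adds J; AF→EHJ adds E, H; DHJ→FG adds G → {A, D, E, F, G, H, J}. Minimal: {D, F}⁺ = {D, F}; {A, F}⁺ = {A, E, F, G, H, J}; {A, D}⁺ = {A, D} — none reach the full schema.
{D, E, F}⁺: EF→G adds G; DFG→AE adds A; AF→J adds J; AF→EHJ adds H → {A, D, E, F, G, H, J}. Minimal: {E, F}⁺ = {E, F, G}; {D, F}⁺ = {D, F}; {D, E}⁺ = {D, E} — none reach the full schema.
{D, F, G}⁺: DFG→AE adds A, E; AF→J adds J; AF→EHJ adds H → {A, D, E, F, G, H, J}. Minimal: {F, G}⁺ = {F, G}; {D, G}⁺ = {D, G}; {D, F}⁺ = {D, F} — none reach the full schema.
{D, H, J}⁺: DHJ→FG adds F, G; DFG→AE adds A, E → {A, D, E, F, G, H, J}. Minimal: {H, J}⁺ = {H, J}; {D, J}⁺ = {D, J}; {D, H}⁺ = {D, H} — none reach the full schema.
Any other superkey contains one of these as a subset, so there are no further candidate keys.

{A, D, F}, {D, E, F}, {D, F, G}, {D, H, J}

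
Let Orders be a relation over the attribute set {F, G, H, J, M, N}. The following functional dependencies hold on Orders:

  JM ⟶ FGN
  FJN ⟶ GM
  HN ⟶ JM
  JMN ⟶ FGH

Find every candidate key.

{H, N}⁺: HN→JM adds J, M; JMN→FGH adds F, G → {F, G, H, J, M, N}. Minimal: {N}⁺ = {N}; {H}⁺ = {H} — none reach the full schema.
{J, M}⁺: JM→FGN adds F, G, N; JMN→FGH adds H → {F, G, H, J, M, N}. Minimal: {M}⁺ = {M}; {J}⁺ = {J} — none reach the full schema.
{F, J, N}⁺: FJN→GM adds G, M; JMN→FGH adds H → {F, G, H, J, M, N}. Minimal: {J, N}⁺ = {J, N}; {F, N}⁺ = {F, N}; {F, J}⁺ = {F, J} — none reach the full schema.

{H, N}, {J, M}, {F, J, N}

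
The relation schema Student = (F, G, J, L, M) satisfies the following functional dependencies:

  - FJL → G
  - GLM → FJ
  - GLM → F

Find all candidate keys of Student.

{G, L, M}, {F, J, L, M}

Attributes L, M never appear on any right-hand side, so every candidate key must contain {L, M}.
{L, M}⁺ = {L, M}, which is not all of the schema, so we must add further attributes.
{G, L, M}⁺: GLM→FJ adds F, J → {F, G, J, L, M}. Minimal: {L, M}⁺ = {L, M}; {G, M}⁺ = {G, M}; {G, L}⁺ = {G, L} — none reach the full schema.
{F, J, L, M}⁺: FJL→G adds G → {F, G, J, L, M}. Minimal: {J, L, M}⁺ = {J, L, M}; {F, L, M}⁺ = {F, L, M}; {F, J, M}⁺ = {F, J, M}; … — none reach the full schema.
Any other superkey contains one of these as a subset, so there are no further candidate keys.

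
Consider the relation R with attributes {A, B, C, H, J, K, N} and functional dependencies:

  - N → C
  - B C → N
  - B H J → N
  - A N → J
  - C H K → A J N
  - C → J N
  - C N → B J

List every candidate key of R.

Attributes H, K never appear on any right-hand side, so every candidate key must contain {H, K}.
{H, K}⁺ = {H, K}, which is not all of the schema, so we must add further attributes.
{C, H, K}⁺: CHK→AJN adds A, J, N; CN→BJ adds B → {A, B, C, H, J, K, N}. Minimal: {H, K}⁺ = {H, K}; {C, K}⁺ = {B, C, J, K, N}; {C, H}⁺ = {B, C, H, J, N} — none reach the full schema.
{H, K, N}⁺: N→C adds C; CHK→AJN adds A, J; CN→BJ adds B → {A, B, C, H, J, K, N}. Minimal: {K, N}⁺ = {B, C, J, K, N}; {H, N}⁺ = {B, C, H, J, N}; {H, K}⁺ = {H, K} — none reach the full schema.
{B, H, J, K}⁺: BHJ→N adds N; N→C adds C; CHK→AJN adds A → {A, B, C, H, J, K, N}. Minimal: {H, J, K}⁺ = {H, J, K}; {B, J, K}⁺ = {B, J, K}; {B, H, K}⁺ = {B, H, K}; … — none reach the full schema.
Any other superkey contains one of these as a subset, so there are no further candidate keys.

(C, H, K), (H, K, N), (B, H, J, K)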